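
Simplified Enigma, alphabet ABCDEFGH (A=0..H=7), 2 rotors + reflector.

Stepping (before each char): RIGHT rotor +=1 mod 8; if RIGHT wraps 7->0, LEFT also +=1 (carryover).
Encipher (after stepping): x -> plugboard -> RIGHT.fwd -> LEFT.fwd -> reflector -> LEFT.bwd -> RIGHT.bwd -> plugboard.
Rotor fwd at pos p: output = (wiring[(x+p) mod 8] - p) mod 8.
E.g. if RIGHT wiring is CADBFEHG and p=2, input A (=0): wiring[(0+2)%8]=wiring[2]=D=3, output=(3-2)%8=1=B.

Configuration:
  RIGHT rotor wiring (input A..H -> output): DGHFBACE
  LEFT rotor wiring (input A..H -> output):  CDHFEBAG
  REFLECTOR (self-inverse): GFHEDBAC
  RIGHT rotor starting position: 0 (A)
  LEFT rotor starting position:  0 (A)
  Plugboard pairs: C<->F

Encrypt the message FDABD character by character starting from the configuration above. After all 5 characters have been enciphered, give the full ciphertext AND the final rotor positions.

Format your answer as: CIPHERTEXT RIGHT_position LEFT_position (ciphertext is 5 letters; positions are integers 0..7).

Answer: CFCHF 5 0

Derivation:
Char 1 ('F'): step: R->1, L=0; F->plug->C->R->E->L->E->refl->D->L'->B->R'->F->plug->C
Char 2 ('D'): step: R->2, L=0; D->plug->D->R->G->L->A->refl->G->L'->H->R'->C->plug->F
Char 3 ('A'): step: R->3, L=0; A->plug->A->R->C->L->H->refl->C->L'->A->R'->F->plug->C
Char 4 ('B'): step: R->4, L=0; B->plug->B->R->E->L->E->refl->D->L'->B->R'->H->plug->H
Char 5 ('D'): step: R->5, L=0; D->plug->D->R->G->L->A->refl->G->L'->H->R'->C->plug->F
Final: ciphertext=CFCHF, RIGHT=5, LEFT=0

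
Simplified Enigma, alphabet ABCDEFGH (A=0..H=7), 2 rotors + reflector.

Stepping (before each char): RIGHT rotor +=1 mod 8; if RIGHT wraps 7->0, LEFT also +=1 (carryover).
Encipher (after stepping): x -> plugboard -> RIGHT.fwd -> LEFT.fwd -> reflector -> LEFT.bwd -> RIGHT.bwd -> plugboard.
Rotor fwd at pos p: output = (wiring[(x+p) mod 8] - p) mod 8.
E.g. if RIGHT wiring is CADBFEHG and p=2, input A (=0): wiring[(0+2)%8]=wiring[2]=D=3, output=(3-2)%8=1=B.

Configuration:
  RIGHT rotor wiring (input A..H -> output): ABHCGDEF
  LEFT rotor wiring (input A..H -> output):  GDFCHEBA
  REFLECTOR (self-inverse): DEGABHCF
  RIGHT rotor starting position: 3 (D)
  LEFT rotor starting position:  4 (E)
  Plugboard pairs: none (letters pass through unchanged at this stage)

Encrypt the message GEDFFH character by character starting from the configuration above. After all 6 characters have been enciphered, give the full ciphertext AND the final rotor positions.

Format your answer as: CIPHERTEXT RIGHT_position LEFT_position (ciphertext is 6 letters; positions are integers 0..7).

Char 1 ('G'): step: R->4, L=4; G->plug->G->R->D->L->E->refl->B->L'->G->R'->H->plug->H
Char 2 ('E'): step: R->5, L=4; E->plug->E->R->E->L->C->refl->G->L'->H->R'->B->plug->B
Char 3 ('D'): step: R->6, L=4; D->plug->D->R->D->L->E->refl->B->L'->G->R'->A->plug->A
Char 4 ('F'): step: R->7, L=4; F->plug->F->R->H->L->G->refl->C->L'->E->R'->G->plug->G
Char 5 ('F'): step: R->0, L->5 (L advanced); F->plug->F->R->D->L->B->refl->E->L'->B->R'->B->plug->B
Char 6 ('H'): step: R->1, L=5; H->plug->H->R->H->L->C->refl->G->L'->E->R'->G->plug->G
Final: ciphertext=HBAGBG, RIGHT=1, LEFT=5

Answer: HBAGBG 1 5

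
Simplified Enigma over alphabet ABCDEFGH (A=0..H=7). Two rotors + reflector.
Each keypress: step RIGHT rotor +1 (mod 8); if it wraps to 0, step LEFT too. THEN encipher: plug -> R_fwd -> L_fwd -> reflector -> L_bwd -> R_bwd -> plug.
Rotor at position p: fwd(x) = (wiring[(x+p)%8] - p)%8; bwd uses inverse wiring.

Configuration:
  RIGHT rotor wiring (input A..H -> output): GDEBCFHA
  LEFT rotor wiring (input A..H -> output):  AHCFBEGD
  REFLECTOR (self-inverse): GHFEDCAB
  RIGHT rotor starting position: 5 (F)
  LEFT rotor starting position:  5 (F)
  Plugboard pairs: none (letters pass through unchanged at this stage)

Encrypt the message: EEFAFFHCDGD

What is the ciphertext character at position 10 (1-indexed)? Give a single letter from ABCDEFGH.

Char 1 ('E'): step: R->6, L=5; E->plug->E->R->G->L->A->refl->G->L'->C->R'->B->plug->B
Char 2 ('E'): step: R->7, L=5; E->plug->E->R->C->L->G->refl->A->L'->G->R'->G->plug->G
Char 3 ('F'): step: R->0, L->6 (L advanced); F->plug->F->R->F->L->H->refl->B->L'->D->R'->B->plug->B
Char 4 ('A'): step: R->1, L=6; A->plug->A->R->C->L->C->refl->F->L'->B->R'->D->plug->D
Char 5 ('F'): step: R->2, L=6; F->plug->F->R->G->L->D->refl->E->L'->E->R'->G->plug->G
Char 6 ('F'): step: R->3, L=6; F->plug->F->R->D->L->B->refl->H->L'->F->R'->E->plug->E
Char 7 ('H'): step: R->4, L=6; H->plug->H->R->F->L->H->refl->B->L'->D->R'->C->plug->C
Char 8 ('C'): step: R->5, L=6; C->plug->C->R->D->L->B->refl->H->L'->F->R'->H->plug->H
Char 9 ('D'): step: R->6, L=6; D->plug->D->R->F->L->H->refl->B->L'->D->R'->F->plug->F
Char 10 ('G'): step: R->7, L=6; G->plug->G->R->G->L->D->refl->E->L'->E->R'->C->plug->C

C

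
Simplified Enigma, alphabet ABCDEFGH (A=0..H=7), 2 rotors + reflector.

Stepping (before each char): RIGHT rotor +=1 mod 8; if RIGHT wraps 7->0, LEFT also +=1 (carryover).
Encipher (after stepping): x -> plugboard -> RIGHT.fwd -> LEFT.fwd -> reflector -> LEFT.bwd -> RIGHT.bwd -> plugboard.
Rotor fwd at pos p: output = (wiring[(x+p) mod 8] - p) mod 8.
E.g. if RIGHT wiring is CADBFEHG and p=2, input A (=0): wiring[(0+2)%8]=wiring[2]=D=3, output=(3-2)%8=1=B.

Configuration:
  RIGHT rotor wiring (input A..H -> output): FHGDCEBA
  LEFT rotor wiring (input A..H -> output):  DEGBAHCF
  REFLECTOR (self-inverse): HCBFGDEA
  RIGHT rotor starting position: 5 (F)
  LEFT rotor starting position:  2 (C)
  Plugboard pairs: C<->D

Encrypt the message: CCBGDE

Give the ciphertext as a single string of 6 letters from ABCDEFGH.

Char 1 ('C'): step: R->6, L=2; C->plug->D->R->B->L->H->refl->A->L'->E->R'->G->plug->G
Char 2 ('C'): step: R->7, L=2; C->plug->D->R->H->L->C->refl->B->L'->G->R'->B->plug->B
Char 3 ('B'): step: R->0, L->3 (L advanced); B->plug->B->R->H->L->D->refl->F->L'->B->R'->G->plug->G
Char 4 ('G'): step: R->1, L=3; G->plug->G->R->H->L->D->refl->F->L'->B->R'->D->plug->C
Char 5 ('D'): step: R->2, L=3; D->plug->C->R->A->L->G->refl->E->L'->C->R'->D->plug->C
Char 6 ('E'): step: R->3, L=3; E->plug->E->R->F->L->A->refl->H->L'->D->R'->H->plug->H

Answer: GBGCCH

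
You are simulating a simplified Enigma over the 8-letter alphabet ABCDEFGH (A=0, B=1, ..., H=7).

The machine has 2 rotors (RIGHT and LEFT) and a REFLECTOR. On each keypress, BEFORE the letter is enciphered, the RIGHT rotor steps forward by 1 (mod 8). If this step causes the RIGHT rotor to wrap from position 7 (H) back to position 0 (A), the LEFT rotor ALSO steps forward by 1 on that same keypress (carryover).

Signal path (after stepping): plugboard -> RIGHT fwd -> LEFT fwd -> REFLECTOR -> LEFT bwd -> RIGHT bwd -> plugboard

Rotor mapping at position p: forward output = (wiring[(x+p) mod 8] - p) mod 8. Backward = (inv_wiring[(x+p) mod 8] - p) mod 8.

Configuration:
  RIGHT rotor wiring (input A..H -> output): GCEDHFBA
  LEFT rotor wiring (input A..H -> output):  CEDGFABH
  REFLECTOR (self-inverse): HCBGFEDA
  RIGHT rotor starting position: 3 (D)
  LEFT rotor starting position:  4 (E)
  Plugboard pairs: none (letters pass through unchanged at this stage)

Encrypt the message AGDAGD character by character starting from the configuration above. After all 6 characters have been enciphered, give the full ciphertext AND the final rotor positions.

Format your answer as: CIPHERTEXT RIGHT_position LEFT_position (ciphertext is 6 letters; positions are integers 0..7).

Char 1 ('A'): step: R->4, L=4; A->plug->A->R->D->L->D->refl->G->L'->E->R'->D->plug->D
Char 2 ('G'): step: R->5, L=4; G->plug->G->R->G->L->H->refl->A->L'->F->R'->E->plug->E
Char 3 ('D'): step: R->6, L=4; D->plug->D->R->E->L->G->refl->D->L'->D->R'->A->plug->A
Char 4 ('A'): step: R->7, L=4; A->plug->A->R->B->L->E->refl->F->L'->C->R'->H->plug->H
Char 5 ('G'): step: R->0, L->5 (L advanced); G->plug->G->R->B->L->E->refl->F->L'->D->R'->D->plug->D
Char 6 ('D'): step: R->1, L=5; D->plug->D->R->G->L->B->refl->C->L'->C->R'->C->plug->C
Final: ciphertext=DEAHDC, RIGHT=1, LEFT=5

Answer: DEAHDC 1 5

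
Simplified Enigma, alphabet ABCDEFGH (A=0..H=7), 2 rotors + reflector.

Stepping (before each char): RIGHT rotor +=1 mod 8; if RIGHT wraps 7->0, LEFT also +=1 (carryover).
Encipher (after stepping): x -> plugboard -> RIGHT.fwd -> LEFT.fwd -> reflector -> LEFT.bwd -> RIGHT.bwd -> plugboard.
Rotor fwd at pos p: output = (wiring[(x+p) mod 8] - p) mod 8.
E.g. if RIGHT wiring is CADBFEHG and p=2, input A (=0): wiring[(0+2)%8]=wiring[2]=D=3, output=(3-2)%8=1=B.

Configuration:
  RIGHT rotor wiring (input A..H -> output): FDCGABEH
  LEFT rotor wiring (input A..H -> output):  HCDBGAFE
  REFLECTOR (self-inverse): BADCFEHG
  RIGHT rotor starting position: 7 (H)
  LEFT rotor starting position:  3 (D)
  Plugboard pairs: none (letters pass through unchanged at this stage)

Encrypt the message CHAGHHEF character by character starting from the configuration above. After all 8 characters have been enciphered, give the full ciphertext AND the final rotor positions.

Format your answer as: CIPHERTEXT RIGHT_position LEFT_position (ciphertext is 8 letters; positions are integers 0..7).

Char 1 ('C'): step: R->0, L->4 (L advanced); C->plug->C->R->C->L->B->refl->A->L'->D->R'->B->plug->B
Char 2 ('H'): step: R->1, L=4; H->plug->H->R->E->L->D->refl->C->L'->A->R'->E->plug->E
Char 3 ('A'): step: R->2, L=4; A->plug->A->R->A->L->C->refl->D->L'->E->R'->B->plug->B
Char 4 ('G'): step: R->3, L=4; G->plug->G->R->A->L->C->refl->D->L'->E->R'->E->plug->E
Char 5 ('H'): step: R->4, L=4; H->plug->H->R->C->L->B->refl->A->L'->D->R'->D->plug->D
Char 6 ('H'): step: R->5, L=4; H->plug->H->R->D->L->A->refl->B->L'->C->R'->C->plug->C
Char 7 ('E'): step: R->6, L=4; E->plug->E->R->E->L->D->refl->C->L'->A->R'->F->plug->F
Char 8 ('F'): step: R->7, L=4; F->plug->F->R->B->L->E->refl->F->L'->H->R'->E->plug->E
Final: ciphertext=BEBEDCFE, RIGHT=7, LEFT=4

Answer: BEBEDCFE 7 4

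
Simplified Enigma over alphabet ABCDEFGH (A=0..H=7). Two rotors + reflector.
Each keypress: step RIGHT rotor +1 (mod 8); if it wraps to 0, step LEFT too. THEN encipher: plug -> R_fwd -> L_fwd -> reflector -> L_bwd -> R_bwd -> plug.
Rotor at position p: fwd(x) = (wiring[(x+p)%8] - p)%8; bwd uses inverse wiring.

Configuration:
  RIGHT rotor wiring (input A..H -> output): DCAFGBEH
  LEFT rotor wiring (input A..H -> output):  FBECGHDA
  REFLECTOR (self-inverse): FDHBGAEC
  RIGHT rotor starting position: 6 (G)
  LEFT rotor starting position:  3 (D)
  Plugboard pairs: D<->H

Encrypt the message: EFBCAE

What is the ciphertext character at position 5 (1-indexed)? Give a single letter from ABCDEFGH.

Char 1 ('E'): step: R->7, L=3; E->plug->E->R->G->L->G->refl->E->L'->C->R'->G->plug->G
Char 2 ('F'): step: R->0, L->4 (L advanced); F->plug->F->R->B->L->D->refl->B->L'->E->R'->G->plug->G
Char 3 ('B'): step: R->1, L=4; B->plug->B->R->H->L->G->refl->E->L'->D->R'->F->plug->F
Char 4 ('C'): step: R->2, L=4; C->plug->C->R->E->L->B->refl->D->L'->B->R'->G->plug->G
Char 5 ('A'): step: R->3, L=4; A->plug->A->R->C->L->H->refl->C->L'->A->R'->F->plug->F

F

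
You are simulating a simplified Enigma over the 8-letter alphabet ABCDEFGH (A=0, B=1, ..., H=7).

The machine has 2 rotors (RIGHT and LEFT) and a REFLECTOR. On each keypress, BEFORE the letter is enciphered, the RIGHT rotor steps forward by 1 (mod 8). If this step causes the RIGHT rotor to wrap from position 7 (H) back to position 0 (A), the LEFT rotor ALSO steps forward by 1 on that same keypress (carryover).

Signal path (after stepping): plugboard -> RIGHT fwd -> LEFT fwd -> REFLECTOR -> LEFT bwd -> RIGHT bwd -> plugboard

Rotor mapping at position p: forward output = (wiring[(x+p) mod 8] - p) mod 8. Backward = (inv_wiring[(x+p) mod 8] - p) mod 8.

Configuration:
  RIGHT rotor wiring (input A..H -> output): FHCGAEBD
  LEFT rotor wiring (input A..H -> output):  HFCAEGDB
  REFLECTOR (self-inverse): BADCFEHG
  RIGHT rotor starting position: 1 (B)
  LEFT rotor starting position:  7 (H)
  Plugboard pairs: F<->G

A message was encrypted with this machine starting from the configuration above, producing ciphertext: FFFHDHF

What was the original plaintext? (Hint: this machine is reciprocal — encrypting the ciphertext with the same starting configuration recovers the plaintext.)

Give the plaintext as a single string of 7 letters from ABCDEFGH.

Char 1 ('F'): step: R->2, L=7; F->plug->G->R->D->L->D->refl->C->L'->A->R'->A->plug->A
Char 2 ('F'): step: R->3, L=7; F->plug->G->R->E->L->B->refl->A->L'->B->R'->C->plug->C
Char 3 ('F'): step: R->4, L=7; F->plug->G->R->G->L->H->refl->G->L'->C->R'->H->plug->H
Char 4 ('H'): step: R->5, L=7; H->plug->H->R->D->L->D->refl->C->L'->A->R'->D->plug->D
Char 5 ('D'): step: R->6, L=7; D->plug->D->R->B->L->A->refl->B->L'->E->R'->E->plug->E
Char 6 ('H'): step: R->7, L=7; H->plug->H->R->C->L->G->refl->H->L'->G->R'->B->plug->B
Char 7 ('F'): step: R->0, L->0 (L advanced); F->plug->G->R->B->L->F->refl->E->L'->E->R'->F->plug->G

Answer: ACHDEBG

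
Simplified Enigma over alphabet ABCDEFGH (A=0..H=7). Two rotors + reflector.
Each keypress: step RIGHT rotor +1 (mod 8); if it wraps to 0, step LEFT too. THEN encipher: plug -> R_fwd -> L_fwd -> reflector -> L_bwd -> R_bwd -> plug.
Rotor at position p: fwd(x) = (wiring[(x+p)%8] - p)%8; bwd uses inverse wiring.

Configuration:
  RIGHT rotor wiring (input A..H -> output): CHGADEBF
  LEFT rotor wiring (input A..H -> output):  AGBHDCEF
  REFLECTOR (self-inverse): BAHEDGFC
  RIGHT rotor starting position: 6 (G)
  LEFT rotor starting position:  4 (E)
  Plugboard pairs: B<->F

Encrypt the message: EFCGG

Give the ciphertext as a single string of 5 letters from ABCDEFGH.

Char 1 ('E'): step: R->7, L=4; E->plug->E->R->B->L->G->refl->F->L'->G->R'->A->plug->A
Char 2 ('F'): step: R->0, L->5 (L advanced); F->plug->B->R->H->L->G->refl->F->L'->A->R'->D->plug->D
Char 3 ('C'): step: R->1, L=5; C->plug->C->R->H->L->G->refl->F->L'->A->R'->F->plug->B
Char 4 ('G'): step: R->2, L=5; G->plug->G->R->A->L->F->refl->G->L'->H->R'->E->plug->E
Char 5 ('G'): step: R->3, L=5; G->plug->G->R->E->L->B->refl->A->L'->C->R'->E->plug->E

Answer: ADBEE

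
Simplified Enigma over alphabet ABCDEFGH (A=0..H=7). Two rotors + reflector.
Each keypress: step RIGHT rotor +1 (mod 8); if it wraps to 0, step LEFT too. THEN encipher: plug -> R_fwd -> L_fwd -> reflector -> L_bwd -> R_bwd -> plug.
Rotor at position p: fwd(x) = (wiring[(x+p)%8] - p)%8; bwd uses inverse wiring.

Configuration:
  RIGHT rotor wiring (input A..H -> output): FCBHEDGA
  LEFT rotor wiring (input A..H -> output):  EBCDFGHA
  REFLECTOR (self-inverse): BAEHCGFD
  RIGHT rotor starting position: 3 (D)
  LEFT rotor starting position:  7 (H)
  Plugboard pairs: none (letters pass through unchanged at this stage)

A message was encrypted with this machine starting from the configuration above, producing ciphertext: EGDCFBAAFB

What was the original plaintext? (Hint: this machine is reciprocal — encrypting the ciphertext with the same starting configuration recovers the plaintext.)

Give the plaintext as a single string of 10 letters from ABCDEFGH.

Answer: GFBBGEDEHH

Derivation:
Char 1 ('E'): step: R->4, L=7; E->plug->E->R->B->L->F->refl->G->L'->F->R'->G->plug->G
Char 2 ('G'): step: R->5, L=7; G->plug->G->R->C->L->C->refl->E->L'->E->R'->F->plug->F
Char 3 ('D'): step: R->6, L=7; D->plug->D->R->E->L->E->refl->C->L'->C->R'->B->plug->B
Char 4 ('C'): step: R->7, L=7; C->plug->C->R->D->L->D->refl->H->L'->G->R'->B->plug->B
Char 5 ('F'): step: R->0, L->0 (L advanced); F->plug->F->R->D->L->D->refl->H->L'->G->R'->G->plug->G
Char 6 ('B'): step: R->1, L=0; B->plug->B->R->A->L->E->refl->C->L'->C->R'->E->plug->E
Char 7 ('A'): step: R->2, L=0; A->plug->A->R->H->L->A->refl->B->L'->B->R'->D->plug->D
Char 8 ('A'): step: R->3, L=0; A->plug->A->R->E->L->F->refl->G->L'->F->R'->E->plug->E
Char 9 ('F'): step: R->4, L=0; F->plug->F->R->G->L->H->refl->D->L'->D->R'->H->plug->H
Char 10 ('B'): step: R->5, L=0; B->plug->B->R->B->L->B->refl->A->L'->H->R'->H->plug->H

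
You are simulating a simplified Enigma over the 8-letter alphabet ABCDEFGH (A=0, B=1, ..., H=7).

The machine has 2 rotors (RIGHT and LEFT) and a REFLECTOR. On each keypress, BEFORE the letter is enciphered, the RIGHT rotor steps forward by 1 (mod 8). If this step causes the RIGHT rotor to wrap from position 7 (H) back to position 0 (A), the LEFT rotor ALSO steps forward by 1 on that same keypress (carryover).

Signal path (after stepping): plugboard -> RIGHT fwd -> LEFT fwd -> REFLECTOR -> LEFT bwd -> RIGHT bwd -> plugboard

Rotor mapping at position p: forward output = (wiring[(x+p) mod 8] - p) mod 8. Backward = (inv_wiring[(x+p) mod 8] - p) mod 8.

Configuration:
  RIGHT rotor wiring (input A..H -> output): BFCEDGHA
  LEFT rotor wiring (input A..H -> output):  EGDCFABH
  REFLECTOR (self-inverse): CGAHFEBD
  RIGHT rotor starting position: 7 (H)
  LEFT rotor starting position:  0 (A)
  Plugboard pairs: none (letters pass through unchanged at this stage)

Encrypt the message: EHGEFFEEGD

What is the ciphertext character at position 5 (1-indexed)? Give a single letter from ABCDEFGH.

Char 1 ('E'): step: R->0, L->1 (L advanced); E->plug->E->R->D->L->E->refl->F->L'->A->R'->H->plug->H
Char 2 ('H'): step: R->1, L=1; H->plug->H->R->A->L->F->refl->E->L'->D->R'->C->plug->C
Char 3 ('G'): step: R->2, L=1; G->plug->G->R->H->L->D->refl->H->L'->E->R'->D->plug->D
Char 4 ('E'): step: R->3, L=1; E->plug->E->R->F->L->A->refl->C->L'->B->R'->A->plug->A
Char 5 ('F'): step: R->4, L=1; F->plug->F->R->B->L->C->refl->A->L'->F->R'->E->plug->E

E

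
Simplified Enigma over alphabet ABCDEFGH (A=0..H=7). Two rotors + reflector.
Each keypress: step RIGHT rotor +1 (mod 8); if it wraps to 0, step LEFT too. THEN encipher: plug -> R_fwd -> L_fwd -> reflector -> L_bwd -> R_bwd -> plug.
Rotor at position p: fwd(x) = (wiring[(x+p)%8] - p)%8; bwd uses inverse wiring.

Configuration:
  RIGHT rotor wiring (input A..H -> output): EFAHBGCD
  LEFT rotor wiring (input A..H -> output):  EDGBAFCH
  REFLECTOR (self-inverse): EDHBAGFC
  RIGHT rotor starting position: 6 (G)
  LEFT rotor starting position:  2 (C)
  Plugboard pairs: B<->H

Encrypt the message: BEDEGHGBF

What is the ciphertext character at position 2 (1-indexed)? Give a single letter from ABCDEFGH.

Char 1 ('B'): step: R->7, L=2; B->plug->H->R->D->L->D->refl->B->L'->H->R'->G->plug->G
Char 2 ('E'): step: R->0, L->3 (L advanced); E->plug->E->R->B->L->F->refl->G->L'->A->R'->C->plug->C

C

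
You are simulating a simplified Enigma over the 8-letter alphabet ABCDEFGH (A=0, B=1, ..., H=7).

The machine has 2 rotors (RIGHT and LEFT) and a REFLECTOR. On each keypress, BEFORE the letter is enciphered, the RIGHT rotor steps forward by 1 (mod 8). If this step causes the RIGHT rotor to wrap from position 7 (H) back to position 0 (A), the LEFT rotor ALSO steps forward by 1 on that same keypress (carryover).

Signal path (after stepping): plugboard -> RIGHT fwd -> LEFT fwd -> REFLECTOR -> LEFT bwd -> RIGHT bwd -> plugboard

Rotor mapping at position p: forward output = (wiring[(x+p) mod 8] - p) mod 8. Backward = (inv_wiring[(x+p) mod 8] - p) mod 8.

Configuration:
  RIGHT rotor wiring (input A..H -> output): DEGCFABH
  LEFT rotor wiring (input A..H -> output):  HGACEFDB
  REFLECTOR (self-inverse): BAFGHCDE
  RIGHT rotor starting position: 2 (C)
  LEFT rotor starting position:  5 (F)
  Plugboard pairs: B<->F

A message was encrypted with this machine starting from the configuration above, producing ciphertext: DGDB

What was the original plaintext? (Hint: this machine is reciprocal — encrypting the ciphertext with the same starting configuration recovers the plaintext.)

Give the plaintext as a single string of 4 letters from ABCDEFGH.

Char 1 ('D'): step: R->3, L=5; D->plug->D->R->G->L->F->refl->C->L'->D->R'->H->plug->H
Char 2 ('G'): step: R->4, L=5; G->plug->G->R->C->L->E->refl->H->L'->H->R'->E->plug->E
Char 3 ('D'): step: R->5, L=5; D->plug->D->R->G->L->F->refl->C->L'->D->R'->A->plug->A
Char 4 ('B'): step: R->6, L=5; B->plug->F->R->E->L->B->refl->A->L'->A->R'->E->plug->E

Answer: HEAE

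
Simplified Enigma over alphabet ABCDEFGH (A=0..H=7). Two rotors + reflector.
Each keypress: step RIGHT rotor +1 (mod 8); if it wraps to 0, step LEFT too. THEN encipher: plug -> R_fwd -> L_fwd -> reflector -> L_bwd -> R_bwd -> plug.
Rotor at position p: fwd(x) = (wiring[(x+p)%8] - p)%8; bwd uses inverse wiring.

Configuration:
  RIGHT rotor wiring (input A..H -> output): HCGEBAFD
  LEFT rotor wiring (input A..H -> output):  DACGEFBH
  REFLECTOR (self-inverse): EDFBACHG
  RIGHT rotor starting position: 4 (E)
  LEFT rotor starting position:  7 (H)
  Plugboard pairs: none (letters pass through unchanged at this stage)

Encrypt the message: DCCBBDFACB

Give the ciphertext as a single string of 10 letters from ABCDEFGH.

Answer: AEFGGHAGBH

Derivation:
Char 1 ('D'): step: R->5, L=7; D->plug->D->R->C->L->B->refl->D->L'->D->R'->A->plug->A
Char 2 ('C'): step: R->6, L=7; C->plug->C->R->B->L->E->refl->A->L'->A->R'->E->plug->E
Char 3 ('C'): step: R->7, L=7; C->plug->C->R->D->L->D->refl->B->L'->C->R'->F->plug->F
Char 4 ('B'): step: R->0, L->0 (L advanced); B->plug->B->R->C->L->C->refl->F->L'->F->R'->G->plug->G
Char 5 ('B'): step: R->1, L=0; B->plug->B->R->F->L->F->refl->C->L'->C->R'->G->plug->G
Char 6 ('D'): step: R->2, L=0; D->plug->D->R->G->L->B->refl->D->L'->A->R'->H->plug->H
Char 7 ('F'): step: R->3, L=0; F->plug->F->R->E->L->E->refl->A->L'->B->R'->A->plug->A
Char 8 ('A'): step: R->4, L=0; A->plug->A->R->F->L->F->refl->C->L'->C->R'->G->plug->G
Char 9 ('C'): step: R->5, L=0; C->plug->C->R->G->L->B->refl->D->L'->A->R'->B->plug->B
Char 10 ('B'): step: R->6, L=0; B->plug->B->R->F->L->F->refl->C->L'->C->R'->H->plug->H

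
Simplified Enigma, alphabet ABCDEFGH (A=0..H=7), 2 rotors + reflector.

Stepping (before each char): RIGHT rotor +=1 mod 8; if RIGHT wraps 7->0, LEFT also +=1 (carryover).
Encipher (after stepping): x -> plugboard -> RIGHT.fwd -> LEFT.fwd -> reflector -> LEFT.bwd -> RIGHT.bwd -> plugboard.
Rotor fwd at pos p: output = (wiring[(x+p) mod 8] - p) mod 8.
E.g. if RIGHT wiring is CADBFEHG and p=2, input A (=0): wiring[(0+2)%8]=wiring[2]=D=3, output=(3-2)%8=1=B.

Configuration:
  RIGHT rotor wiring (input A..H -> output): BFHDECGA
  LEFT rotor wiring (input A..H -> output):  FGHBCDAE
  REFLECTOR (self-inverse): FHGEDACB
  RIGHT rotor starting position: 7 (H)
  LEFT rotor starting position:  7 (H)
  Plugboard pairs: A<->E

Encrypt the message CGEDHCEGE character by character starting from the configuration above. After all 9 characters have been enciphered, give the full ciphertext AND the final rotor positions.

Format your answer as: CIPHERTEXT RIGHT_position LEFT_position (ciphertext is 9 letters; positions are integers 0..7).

Char 1 ('C'): step: R->0, L->0 (L advanced); C->plug->C->R->H->L->E->refl->D->L'->F->R'->B->plug->B
Char 2 ('G'): step: R->1, L=0; G->plug->G->R->H->L->E->refl->D->L'->F->R'->F->plug->F
Char 3 ('E'): step: R->2, L=0; E->plug->A->R->F->L->D->refl->E->L'->H->R'->G->plug->G
Char 4 ('D'): step: R->3, L=0; D->plug->D->R->D->L->B->refl->H->L'->C->R'->G->plug->G
Char 5 ('H'): step: R->4, L=0; H->plug->H->R->H->L->E->refl->D->L'->F->R'->E->plug->A
Char 6 ('C'): step: R->5, L=0; C->plug->C->R->D->L->B->refl->H->L'->C->R'->F->plug->F
Char 7 ('E'): step: R->6, L=0; E->plug->A->R->A->L->F->refl->A->L'->G->R'->G->plug->G
Char 8 ('G'): step: R->7, L=0; G->plug->G->R->D->L->B->refl->H->L'->C->R'->B->plug->B
Char 9 ('E'): step: R->0, L->1 (L advanced); E->plug->A->R->B->L->G->refl->C->L'->E->R'->E->plug->A
Final: ciphertext=BFGGAFGBA, RIGHT=0, LEFT=1

Answer: BFGGAFGBA 0 1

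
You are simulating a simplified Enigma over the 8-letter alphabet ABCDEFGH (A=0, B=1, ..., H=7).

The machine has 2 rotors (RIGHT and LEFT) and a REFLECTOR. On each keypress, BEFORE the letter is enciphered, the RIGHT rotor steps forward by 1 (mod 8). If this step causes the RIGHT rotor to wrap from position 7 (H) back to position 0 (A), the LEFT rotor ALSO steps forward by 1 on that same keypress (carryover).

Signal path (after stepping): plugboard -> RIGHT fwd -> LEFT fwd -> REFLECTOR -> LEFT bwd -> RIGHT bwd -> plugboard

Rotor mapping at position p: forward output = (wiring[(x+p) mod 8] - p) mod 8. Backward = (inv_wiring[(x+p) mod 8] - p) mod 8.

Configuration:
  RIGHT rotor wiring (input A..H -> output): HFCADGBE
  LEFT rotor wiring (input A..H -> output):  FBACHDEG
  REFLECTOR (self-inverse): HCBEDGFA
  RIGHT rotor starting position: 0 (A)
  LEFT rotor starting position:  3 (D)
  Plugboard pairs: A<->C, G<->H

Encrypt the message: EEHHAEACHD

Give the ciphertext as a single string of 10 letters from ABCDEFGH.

Char 1 ('E'): step: R->1, L=3; E->plug->E->R->F->L->C->refl->B->L'->D->R'->G->plug->H
Char 2 ('E'): step: R->2, L=3; E->plug->E->R->H->L->F->refl->G->L'->G->R'->B->plug->B
Char 3 ('H'): step: R->3, L=3; H->plug->G->R->C->L->A->refl->H->L'->A->R'->B->plug->B
Char 4 ('H'): step: R->4, L=3; H->plug->G->R->G->L->G->refl->F->L'->H->R'->A->plug->C
Char 5 ('A'): step: R->5, L=3; A->plug->C->R->H->L->F->refl->G->L'->G->R'->H->plug->G
Char 6 ('E'): step: R->6, L=3; E->plug->E->R->E->L->D->refl->E->L'->B->R'->C->plug->A
Char 7 ('A'): step: R->7, L=3; A->plug->C->R->G->L->G->refl->F->L'->H->R'->G->plug->H
Char 8 ('C'): step: R->0, L->4 (L advanced); C->plug->A->R->H->L->G->refl->F->L'->F->R'->B->plug->B
Char 9 ('H'): step: R->1, L=4; H->plug->G->R->D->L->C->refl->B->L'->E->R'->A->plug->C
Char 10 ('D'): step: R->2, L=4; D->plug->D->R->E->L->B->refl->C->L'->D->R'->H->plug->G

Answer: HBBCGAHBCG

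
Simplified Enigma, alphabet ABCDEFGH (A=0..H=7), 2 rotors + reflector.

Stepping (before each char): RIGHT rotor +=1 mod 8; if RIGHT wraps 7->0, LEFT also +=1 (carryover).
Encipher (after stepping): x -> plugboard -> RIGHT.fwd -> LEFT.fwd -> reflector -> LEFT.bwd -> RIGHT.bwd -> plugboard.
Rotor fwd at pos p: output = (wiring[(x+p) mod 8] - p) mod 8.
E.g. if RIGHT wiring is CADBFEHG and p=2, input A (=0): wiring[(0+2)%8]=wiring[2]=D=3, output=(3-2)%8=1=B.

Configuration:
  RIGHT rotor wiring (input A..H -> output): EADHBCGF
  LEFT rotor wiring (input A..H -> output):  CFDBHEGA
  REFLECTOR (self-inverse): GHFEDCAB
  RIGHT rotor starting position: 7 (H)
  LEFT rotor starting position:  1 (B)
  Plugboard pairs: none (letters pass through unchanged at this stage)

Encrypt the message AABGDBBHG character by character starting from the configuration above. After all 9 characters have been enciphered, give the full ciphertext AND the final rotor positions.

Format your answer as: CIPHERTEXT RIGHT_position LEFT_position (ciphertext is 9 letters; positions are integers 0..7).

Answer: DGHBECHDA 0 3

Derivation:
Char 1 ('A'): step: R->0, L->2 (L advanced); A->plug->A->R->E->L->E->refl->D->L'->H->R'->D->plug->D
Char 2 ('A'): step: R->1, L=2; A->plug->A->R->H->L->D->refl->E->L'->E->R'->G->plug->G
Char 3 ('B'): step: R->2, L=2; B->plug->B->R->F->L->G->refl->A->L'->G->R'->H->plug->H
Char 4 ('G'): step: R->3, L=2; G->plug->G->R->F->L->G->refl->A->L'->G->R'->B->plug->B
Char 5 ('D'): step: R->4, L=2; D->plug->D->R->B->L->H->refl->B->L'->A->R'->E->plug->E
Char 6 ('B'): step: R->5, L=2; B->plug->B->R->B->L->H->refl->B->L'->A->R'->C->plug->C
Char 7 ('B'): step: R->6, L=2; B->plug->B->R->H->L->D->refl->E->L'->E->R'->H->plug->H
Char 8 ('H'): step: R->7, L=2; H->plug->H->R->H->L->D->refl->E->L'->E->R'->D->plug->D
Char 9 ('G'): step: R->0, L->3 (L advanced); G->plug->G->R->G->L->C->refl->F->L'->E->R'->A->plug->A
Final: ciphertext=DGHBECHDA, RIGHT=0, LEFT=3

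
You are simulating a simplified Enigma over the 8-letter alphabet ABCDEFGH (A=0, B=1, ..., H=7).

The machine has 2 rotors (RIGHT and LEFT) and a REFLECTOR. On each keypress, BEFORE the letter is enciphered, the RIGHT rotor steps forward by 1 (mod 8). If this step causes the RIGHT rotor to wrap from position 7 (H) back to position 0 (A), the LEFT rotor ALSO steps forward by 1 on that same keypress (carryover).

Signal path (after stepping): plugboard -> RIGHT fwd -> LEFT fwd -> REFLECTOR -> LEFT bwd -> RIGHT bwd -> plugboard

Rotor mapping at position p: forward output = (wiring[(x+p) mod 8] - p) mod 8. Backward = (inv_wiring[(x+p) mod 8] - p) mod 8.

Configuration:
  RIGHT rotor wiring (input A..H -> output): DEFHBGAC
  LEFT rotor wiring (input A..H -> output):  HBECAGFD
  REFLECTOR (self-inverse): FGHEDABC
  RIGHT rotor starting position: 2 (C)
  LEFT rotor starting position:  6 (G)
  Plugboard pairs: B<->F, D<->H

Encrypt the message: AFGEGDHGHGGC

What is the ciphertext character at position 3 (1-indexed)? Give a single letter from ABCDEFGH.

Char 1 ('A'): step: R->3, L=6; A->plug->A->R->E->L->G->refl->B->L'->C->R'->H->plug->D
Char 2 ('F'): step: R->4, L=6; F->plug->B->R->C->L->B->refl->G->L'->E->R'->C->plug->C
Char 3 ('G'): step: R->5, L=6; G->plug->G->R->C->L->B->refl->G->L'->E->R'->H->plug->D

D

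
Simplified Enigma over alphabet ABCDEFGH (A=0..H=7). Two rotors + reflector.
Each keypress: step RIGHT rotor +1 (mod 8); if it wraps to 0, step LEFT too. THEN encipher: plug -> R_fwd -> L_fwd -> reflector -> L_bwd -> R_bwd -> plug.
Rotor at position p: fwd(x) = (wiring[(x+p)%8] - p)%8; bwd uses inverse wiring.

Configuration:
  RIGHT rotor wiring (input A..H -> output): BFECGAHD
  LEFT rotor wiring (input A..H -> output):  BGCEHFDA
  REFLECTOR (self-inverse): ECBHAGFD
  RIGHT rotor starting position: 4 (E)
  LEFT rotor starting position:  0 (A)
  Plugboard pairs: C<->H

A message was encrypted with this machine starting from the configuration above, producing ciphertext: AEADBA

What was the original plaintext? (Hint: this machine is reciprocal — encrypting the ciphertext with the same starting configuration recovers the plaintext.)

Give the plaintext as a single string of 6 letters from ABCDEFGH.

Answer: FFHECD

Derivation:
Char 1 ('A'): step: R->5, L=0; A->plug->A->R->D->L->E->refl->A->L'->H->R'->F->plug->F
Char 2 ('E'): step: R->6, L=0; E->plug->E->R->G->L->D->refl->H->L'->E->R'->F->plug->F
Char 3 ('A'): step: R->7, L=0; A->plug->A->R->E->L->H->refl->D->L'->G->R'->C->plug->H
Char 4 ('D'): step: R->0, L->1 (L advanced); D->plug->D->R->C->L->D->refl->H->L'->G->R'->E->plug->E
Char 5 ('B'): step: R->1, L=1; B->plug->B->R->D->L->G->refl->F->L'->A->R'->H->plug->C
Char 6 ('A'): step: R->2, L=1; A->plug->A->R->C->L->D->refl->H->L'->G->R'->D->plug->D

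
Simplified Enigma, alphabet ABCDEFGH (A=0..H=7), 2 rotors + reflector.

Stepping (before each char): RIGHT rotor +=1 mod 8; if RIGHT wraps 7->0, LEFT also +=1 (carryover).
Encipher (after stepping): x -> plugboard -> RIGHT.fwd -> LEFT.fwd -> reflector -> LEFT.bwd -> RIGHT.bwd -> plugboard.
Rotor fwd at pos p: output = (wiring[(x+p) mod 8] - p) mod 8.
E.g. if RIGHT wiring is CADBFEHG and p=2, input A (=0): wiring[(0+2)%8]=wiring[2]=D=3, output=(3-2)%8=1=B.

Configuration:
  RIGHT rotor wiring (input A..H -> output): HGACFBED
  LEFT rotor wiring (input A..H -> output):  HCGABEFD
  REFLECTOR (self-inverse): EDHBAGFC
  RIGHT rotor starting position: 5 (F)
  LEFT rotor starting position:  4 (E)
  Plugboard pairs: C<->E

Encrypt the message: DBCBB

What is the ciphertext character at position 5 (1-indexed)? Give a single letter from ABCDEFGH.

Char 1 ('D'): step: R->6, L=4; D->plug->D->R->A->L->F->refl->G->L'->F->R'->B->plug->B
Char 2 ('B'): step: R->7, L=4; B->plug->B->R->A->L->F->refl->G->L'->F->R'->H->plug->H
Char 3 ('C'): step: R->0, L->5 (L advanced); C->plug->E->R->F->L->B->refl->D->L'->G->R'->B->plug->B
Char 4 ('B'): step: R->1, L=5; B->plug->B->R->H->L->E->refl->A->L'->B->R'->C->plug->E
Char 5 ('B'): step: R->2, L=5; B->plug->B->R->A->L->H->refl->C->L'->D->R'->C->plug->E

E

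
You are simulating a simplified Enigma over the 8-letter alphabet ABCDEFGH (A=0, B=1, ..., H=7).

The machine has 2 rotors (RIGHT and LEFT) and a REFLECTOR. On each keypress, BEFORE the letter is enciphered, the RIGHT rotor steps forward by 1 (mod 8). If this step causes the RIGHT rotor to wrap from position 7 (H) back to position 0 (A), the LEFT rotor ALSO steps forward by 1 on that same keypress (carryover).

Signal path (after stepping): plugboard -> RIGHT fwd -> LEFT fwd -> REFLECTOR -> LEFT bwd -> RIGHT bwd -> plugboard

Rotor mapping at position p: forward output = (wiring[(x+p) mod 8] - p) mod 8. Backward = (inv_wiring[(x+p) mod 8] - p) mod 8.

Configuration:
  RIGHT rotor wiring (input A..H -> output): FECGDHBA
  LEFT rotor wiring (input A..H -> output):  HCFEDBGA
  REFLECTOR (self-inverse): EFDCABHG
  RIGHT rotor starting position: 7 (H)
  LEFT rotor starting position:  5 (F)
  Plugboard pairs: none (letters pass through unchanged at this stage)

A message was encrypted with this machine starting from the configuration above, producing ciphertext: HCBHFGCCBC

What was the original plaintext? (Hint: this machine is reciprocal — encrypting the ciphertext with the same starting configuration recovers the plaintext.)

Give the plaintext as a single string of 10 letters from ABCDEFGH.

Char 1 ('H'): step: R->0, L->6 (L advanced); H->plug->H->R->A->L->A->refl->E->L'->D->R'->E->plug->E
Char 2 ('C'): step: R->1, L=6; C->plug->C->R->F->L->G->refl->H->L'->E->R'->H->plug->H
Char 3 ('B'): step: R->2, L=6; B->plug->B->R->E->L->H->refl->G->L'->F->R'->D->plug->D
Char 4 ('H'): step: R->3, L=6; H->plug->H->R->H->L->D->refl->C->L'->B->R'->G->plug->G
Char 5 ('F'): step: R->4, L=6; F->plug->F->R->A->L->A->refl->E->L'->D->R'->B->plug->B
Char 6 ('G'): step: R->5, L=6; G->plug->G->R->B->L->C->refl->D->L'->H->R'->E->plug->E
Char 7 ('C'): step: R->6, L=6; C->plug->C->R->H->L->D->refl->C->L'->B->R'->H->plug->H
Char 8 ('C'): step: R->7, L=6; C->plug->C->R->F->L->G->refl->H->L'->E->R'->F->plug->F
Char 9 ('B'): step: R->0, L->7 (L advanced); B->plug->B->R->E->L->F->refl->B->L'->A->R'->H->plug->H
Char 10 ('C'): step: R->1, L=7; C->plug->C->R->F->L->E->refl->A->L'->B->R'->B->plug->B

Answer: EHDGBEHFHB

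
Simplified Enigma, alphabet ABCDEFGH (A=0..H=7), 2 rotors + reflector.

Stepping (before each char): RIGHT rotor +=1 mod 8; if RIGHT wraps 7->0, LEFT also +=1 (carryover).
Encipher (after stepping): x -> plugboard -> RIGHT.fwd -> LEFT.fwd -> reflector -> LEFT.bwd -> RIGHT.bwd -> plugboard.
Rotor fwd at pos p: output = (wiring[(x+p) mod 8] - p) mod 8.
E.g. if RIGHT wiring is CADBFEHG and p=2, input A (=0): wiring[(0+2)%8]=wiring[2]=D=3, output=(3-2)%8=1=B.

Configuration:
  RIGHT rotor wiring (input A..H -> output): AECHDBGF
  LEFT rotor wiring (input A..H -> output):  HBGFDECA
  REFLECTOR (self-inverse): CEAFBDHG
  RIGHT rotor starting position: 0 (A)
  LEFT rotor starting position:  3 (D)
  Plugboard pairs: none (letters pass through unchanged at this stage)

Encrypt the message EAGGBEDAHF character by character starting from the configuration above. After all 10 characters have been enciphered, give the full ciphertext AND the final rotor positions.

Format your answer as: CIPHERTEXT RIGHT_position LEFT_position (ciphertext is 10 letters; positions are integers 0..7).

Answer: BCBHCBACAD 2 4

Derivation:
Char 1 ('E'): step: R->1, L=3; E->plug->E->R->A->L->C->refl->A->L'->B->R'->B->plug->B
Char 2 ('A'): step: R->2, L=3; A->plug->A->R->A->L->C->refl->A->L'->B->R'->C->plug->C
Char 3 ('G'): step: R->3, L=3; G->plug->G->R->B->L->A->refl->C->L'->A->R'->B->plug->B
Char 4 ('G'): step: R->4, L=3; G->plug->G->R->G->L->G->refl->H->L'->D->R'->H->plug->H
Char 5 ('B'): step: R->5, L=3; B->plug->B->R->B->L->A->refl->C->L'->A->R'->C->plug->C
Char 6 ('E'): step: R->6, L=3; E->plug->E->R->E->L->F->refl->D->L'->H->R'->B->plug->B
Char 7 ('D'): step: R->7, L=3; D->plug->D->R->D->L->H->refl->G->L'->G->R'->A->plug->A
Char 8 ('A'): step: R->0, L->4 (L advanced); A->plug->A->R->A->L->H->refl->G->L'->C->R'->C->plug->C
Char 9 ('H'): step: R->1, L=4; H->plug->H->R->H->L->B->refl->E->L'->D->R'->A->plug->A
Char 10 ('F'): step: R->2, L=4; F->plug->F->R->D->L->E->refl->B->L'->H->R'->D->plug->D
Final: ciphertext=BCBHCBACAD, RIGHT=2, LEFT=4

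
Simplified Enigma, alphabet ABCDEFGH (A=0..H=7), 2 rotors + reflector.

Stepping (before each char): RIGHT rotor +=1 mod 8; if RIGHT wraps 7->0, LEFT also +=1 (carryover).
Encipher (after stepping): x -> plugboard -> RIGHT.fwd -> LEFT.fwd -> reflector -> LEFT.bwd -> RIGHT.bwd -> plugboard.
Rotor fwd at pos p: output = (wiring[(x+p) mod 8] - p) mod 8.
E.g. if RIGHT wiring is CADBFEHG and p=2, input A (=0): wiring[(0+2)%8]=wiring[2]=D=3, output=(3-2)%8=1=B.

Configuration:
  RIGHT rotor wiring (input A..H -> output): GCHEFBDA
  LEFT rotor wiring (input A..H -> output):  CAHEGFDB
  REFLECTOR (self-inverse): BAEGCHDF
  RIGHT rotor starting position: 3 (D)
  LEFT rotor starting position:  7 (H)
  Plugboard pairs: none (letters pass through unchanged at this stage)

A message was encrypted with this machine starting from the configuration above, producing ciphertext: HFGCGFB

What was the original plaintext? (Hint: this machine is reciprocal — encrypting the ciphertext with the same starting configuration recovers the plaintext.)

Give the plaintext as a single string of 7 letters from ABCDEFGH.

Char 1 ('H'): step: R->4, L=7; H->plug->H->R->A->L->C->refl->E->L'->H->R'->C->plug->C
Char 2 ('F'): step: R->5, L=7; F->plug->F->R->C->L->B->refl->A->L'->D->R'->C->plug->C
Char 3 ('G'): step: R->6, L=7; G->plug->G->R->H->L->E->refl->C->L'->A->R'->C->plug->C
Char 4 ('C'): step: R->7, L=7; C->plug->C->R->D->L->A->refl->B->L'->C->R'->G->plug->G
Char 5 ('G'): step: R->0, L->0 (L advanced); G->plug->G->R->D->L->E->refl->C->L'->A->R'->H->plug->H
Char 6 ('F'): step: R->1, L=0; F->plug->F->R->C->L->H->refl->F->L'->F->R'->H->plug->H
Char 7 ('B'): step: R->2, L=0; B->plug->B->R->C->L->H->refl->F->L'->F->R'->A->plug->A

Answer: CCCGHHA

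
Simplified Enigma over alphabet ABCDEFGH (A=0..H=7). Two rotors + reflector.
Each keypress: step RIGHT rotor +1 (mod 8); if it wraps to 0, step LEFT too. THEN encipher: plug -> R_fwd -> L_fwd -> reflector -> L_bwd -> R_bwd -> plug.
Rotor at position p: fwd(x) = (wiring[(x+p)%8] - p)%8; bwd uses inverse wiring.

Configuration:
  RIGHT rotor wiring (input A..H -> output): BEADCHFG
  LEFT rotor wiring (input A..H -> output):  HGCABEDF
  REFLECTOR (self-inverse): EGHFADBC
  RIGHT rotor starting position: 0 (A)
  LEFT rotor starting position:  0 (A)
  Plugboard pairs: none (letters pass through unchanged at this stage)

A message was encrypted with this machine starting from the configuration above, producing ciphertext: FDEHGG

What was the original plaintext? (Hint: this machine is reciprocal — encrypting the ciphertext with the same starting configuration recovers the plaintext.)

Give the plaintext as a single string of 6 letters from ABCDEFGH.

Answer: DEHAEH

Derivation:
Char 1 ('F'): step: R->1, L=0; F->plug->F->R->E->L->B->refl->G->L'->B->R'->D->plug->D
Char 2 ('D'): step: R->2, L=0; D->plug->D->R->F->L->E->refl->A->L'->D->R'->E->plug->E
Char 3 ('E'): step: R->3, L=0; E->plug->E->R->D->L->A->refl->E->L'->F->R'->H->plug->H
Char 4 ('H'): step: R->4, L=0; H->plug->H->R->H->L->F->refl->D->L'->G->R'->A->plug->A
Char 5 ('G'): step: R->5, L=0; G->plug->G->R->G->L->D->refl->F->L'->H->R'->E->plug->E
Char 6 ('G'): step: R->6, L=0; G->plug->G->R->E->L->B->refl->G->L'->B->R'->H->plug->H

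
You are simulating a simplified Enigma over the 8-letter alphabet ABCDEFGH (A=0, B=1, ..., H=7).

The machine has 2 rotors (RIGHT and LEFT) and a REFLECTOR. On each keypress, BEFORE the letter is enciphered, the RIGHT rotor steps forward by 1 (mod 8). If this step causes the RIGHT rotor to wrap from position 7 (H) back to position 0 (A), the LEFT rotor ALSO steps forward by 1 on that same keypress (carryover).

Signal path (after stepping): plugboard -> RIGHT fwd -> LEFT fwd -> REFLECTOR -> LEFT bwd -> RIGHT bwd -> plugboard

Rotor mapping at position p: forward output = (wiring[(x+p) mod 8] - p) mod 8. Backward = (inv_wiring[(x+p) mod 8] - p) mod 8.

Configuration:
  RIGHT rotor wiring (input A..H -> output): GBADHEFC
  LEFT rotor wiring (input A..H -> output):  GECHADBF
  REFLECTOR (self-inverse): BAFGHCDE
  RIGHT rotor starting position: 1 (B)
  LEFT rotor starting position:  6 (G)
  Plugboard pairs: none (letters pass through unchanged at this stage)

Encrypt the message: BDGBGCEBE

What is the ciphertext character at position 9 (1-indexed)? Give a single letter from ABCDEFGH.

Char 1 ('B'): step: R->2, L=6; B->plug->B->R->B->L->H->refl->E->L'->E->R'->G->plug->G
Char 2 ('D'): step: R->3, L=6; D->plug->D->R->C->L->A->refl->B->L'->F->R'->H->plug->H
Char 3 ('G'): step: R->4, L=6; G->plug->G->R->E->L->E->refl->H->L'->B->R'->C->plug->C
Char 4 ('B'): step: R->5, L=6; B->plug->B->R->A->L->D->refl->G->L'->D->R'->F->plug->F
Char 5 ('G'): step: R->6, L=6; G->plug->G->R->B->L->H->refl->E->L'->E->R'->B->plug->B
Char 6 ('C'): step: R->7, L=6; C->plug->C->R->C->L->A->refl->B->L'->F->R'->G->plug->G
Char 7 ('E'): step: R->0, L->7 (L advanced); E->plug->E->R->H->L->C->refl->F->L'->C->R'->H->plug->H
Char 8 ('B'): step: R->1, L=7; B->plug->B->R->H->L->C->refl->F->L'->C->R'->C->plug->C
Char 9 ('E'): step: R->2, L=7; E->plug->E->R->D->L->D->refl->G->L'->A->R'->F->plug->F

F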